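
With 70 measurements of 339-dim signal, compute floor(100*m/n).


100*m/n = 100*70/339 ≈ 20.649.
floor = 20.

20


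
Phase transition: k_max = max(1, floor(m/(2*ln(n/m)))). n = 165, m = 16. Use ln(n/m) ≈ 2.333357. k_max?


n/m = 165/16.
ln(n/m) ≈ 2.333357.
2*ln(n/m) ≈ 4.666714.
m/(2*ln(n/m)) ≈ 16/4.666714 ≈ 3.4285.
floor = 3.
k_max = max(1, 3) = 3.

3


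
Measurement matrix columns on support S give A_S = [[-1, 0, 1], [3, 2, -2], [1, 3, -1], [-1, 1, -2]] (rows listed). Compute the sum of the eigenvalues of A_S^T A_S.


Sum of eigenvalues of A_S^T A_S = trace(A_S^T A_S) = sum of squared column norms of A_S.
A_S^T A_S diagonal: [12, 14, 10].
trace = 12 + 14 + 10 = 36.

36


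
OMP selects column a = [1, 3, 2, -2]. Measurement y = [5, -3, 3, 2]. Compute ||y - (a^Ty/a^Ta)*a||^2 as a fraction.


a^T a = 18.
a^T y = -2.
coeff = -2/18 = -1/9.
||r||^2 = 421/9.

421/9


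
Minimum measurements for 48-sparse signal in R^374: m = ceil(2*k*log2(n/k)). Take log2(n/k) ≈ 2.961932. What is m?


log2(n/k) = log2(374/48) ≈ 2.961932.
2*k*log2(n/k) ≈ 2*48*2.961932 = 284.345472.
m = ceil(284.345472) = 285.

285


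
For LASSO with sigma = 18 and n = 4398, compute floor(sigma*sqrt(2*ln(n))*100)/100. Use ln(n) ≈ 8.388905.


ln(4398) ≈ 8.388905.
2*ln(n) ≈ 16.77781.
sqrt(2*ln(n)) ≈ sqrt(16.77781) ≈ 4.096073.
lambda ≈ 18*4.096073 = 73.729314.
floor(lambda*100)/100 = 73.72.

73.72


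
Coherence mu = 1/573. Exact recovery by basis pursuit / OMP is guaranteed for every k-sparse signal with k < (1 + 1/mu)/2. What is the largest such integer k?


1/mu = 573.
1 + 1/mu = 574.
(1 + 1/mu)/2 = 287 is an integer and the inequality is strict, so k_max = 287 - 1 = 286.

286


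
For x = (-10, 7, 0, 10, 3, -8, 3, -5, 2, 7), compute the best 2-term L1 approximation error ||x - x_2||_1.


Sorted |x_i| descending: [10, 10, 8, 7, 7, 5, 3, 3, 2, 0]
Keep top 2: [10, 10]
Tail entries: [8, 7, 7, 5, 3, 3, 2, 0]
L1 error = sum of tail = 35.

35


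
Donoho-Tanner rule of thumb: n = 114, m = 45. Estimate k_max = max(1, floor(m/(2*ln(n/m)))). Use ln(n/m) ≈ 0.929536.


n/m = 114/45 = 38/15.
ln(n/m) ≈ 0.929536.
2*ln(n/m) ≈ 1.859072.
m/(2*ln(n/m)) ≈ 45/1.859072 ≈ 24.2056.
floor = 24.
k_max = max(1, 24) = 24.

24


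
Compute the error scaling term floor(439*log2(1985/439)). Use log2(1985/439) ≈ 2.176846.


log2(n/k) = log2(1985/439) ≈ 2.176846.
k*log2(n/k) ≈ 439*2.176846 = 955.635394.
floor(955.635394) = 955.

955


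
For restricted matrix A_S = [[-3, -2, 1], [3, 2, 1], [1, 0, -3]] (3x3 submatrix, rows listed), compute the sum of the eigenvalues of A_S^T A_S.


Sum of eigenvalues of A_S^T A_S = trace(A_S^T A_S) = sum of squared column norms of A_S.
A_S^T A_S diagonal: [19, 8, 11].
trace = 19 + 8 + 11 = 38.

38


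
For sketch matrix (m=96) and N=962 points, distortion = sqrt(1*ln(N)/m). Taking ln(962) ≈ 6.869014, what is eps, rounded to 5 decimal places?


ln(962) ≈ 6.869014.
1*ln(N)/m ≈ 1*6.869014/96 ≈ 0.07155223.
eps = sqrt(0.07155223) ≈ 0.2674925 ≈ 0.26749.

0.26749


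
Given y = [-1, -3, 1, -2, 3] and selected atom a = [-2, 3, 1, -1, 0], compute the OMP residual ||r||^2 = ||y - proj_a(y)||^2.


a^T a = 15.
a^T y = -4.
coeff = -4/15 = -4/15.
||r||^2 = 344/15.

344/15


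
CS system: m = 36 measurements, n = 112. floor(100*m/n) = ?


100*m/n = 100*36/112 ≈ 32.1429.
floor = 32.

32


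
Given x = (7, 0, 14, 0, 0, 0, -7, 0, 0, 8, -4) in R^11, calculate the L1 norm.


Non-zero entries: [(0, 7), (2, 14), (6, -7), (9, 8), (10, -4)]
Absolute values: [7, 14, 7, 8, 4]
||x||_1 = sum = 40.

40


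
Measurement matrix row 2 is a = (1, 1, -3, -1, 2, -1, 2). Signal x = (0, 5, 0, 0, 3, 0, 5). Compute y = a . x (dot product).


Non-zero terms: ['1*5', '2*3', '2*5']
Products: [5, 6, 10]
y = sum = 21.

21


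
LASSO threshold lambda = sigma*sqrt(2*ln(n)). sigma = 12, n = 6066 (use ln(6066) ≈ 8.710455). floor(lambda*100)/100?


ln(6066) ≈ 8.710455.
2*ln(n) ≈ 17.42091.
sqrt(2*ln(n)) ≈ sqrt(17.42091) ≈ 4.173836.
lambda ≈ 12*4.173836 = 50.086032.
floor(lambda*100)/100 = 50.08.

50.08


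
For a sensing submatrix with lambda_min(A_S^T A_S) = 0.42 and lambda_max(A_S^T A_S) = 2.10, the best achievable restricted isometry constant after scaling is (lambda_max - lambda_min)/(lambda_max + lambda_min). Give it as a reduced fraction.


lambda_max - lambda_min = 2.10 - 0.42 = 1.68.
lambda_max + lambda_min = 2.10 + 0.42 = 2.52.
delta = 1.68/2.52 = 168/252 = 2/3.

2/3


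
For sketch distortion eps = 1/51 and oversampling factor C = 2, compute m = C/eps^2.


1/eps = 51.
(1/eps)^2 = 2601.
m = 2*2601 = 5202.

5202


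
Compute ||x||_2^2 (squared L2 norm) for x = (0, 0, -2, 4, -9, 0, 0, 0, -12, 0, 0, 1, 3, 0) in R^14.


Non-zero entries: [(2, -2), (3, 4), (4, -9), (8, -12), (11, 1), (12, 3)]
Squares: [4, 16, 81, 144, 1, 9]
||x||_2^2 = sum = 255.

255


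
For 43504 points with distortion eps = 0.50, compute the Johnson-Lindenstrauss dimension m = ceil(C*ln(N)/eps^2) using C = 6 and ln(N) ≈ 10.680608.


ln(43504) ≈ 10.680608.
eps^2 = 0.50^2 = 0.25.
C*ln(N)/eps^2 ≈ 6*10.680608/0.25 ≈ 256.3346.
m = ceil(256.3346) = 257.

257


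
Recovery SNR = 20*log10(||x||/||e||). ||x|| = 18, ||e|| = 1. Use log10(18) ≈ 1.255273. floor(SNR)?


||x||/||e|| = 18/1 = 18.
log10(18) ≈ 1.255273.
20*log10(||x||/||e||) ≈ 20*1.255273 = 25.10546.
floor(25.10546) = 25.

25


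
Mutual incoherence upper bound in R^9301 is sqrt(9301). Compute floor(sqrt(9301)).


96^2 = 9216 <= 9301 < 9409 = 97^2, so 96 <= sqrt(9301) < 97.
floor(sqrt(9301)) = 96.

96


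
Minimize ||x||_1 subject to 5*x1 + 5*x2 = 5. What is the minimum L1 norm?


Axis intercepts:
  x1 = 1, x2 = 0: L1 = 1
  x1 = 0, x2 = 1: L1 = 1
x* = (1, 0)
||x*||_1 = 1.

1


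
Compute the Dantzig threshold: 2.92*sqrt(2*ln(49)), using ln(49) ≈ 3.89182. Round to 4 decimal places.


ln(49) ≈ 3.89182.
2*ln(n) ≈ 7.78364.
sqrt(2*ln(n)) ≈ sqrt(7.78364) ≈ 2.789918.
threshold ≈ 2.92*2.789918 = 8.14656056 ≈ 8.1466.

8.1466


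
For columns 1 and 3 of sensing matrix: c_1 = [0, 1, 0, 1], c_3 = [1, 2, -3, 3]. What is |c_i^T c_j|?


Inner product: 0*1 + 1*2 + 0*-3 + 1*3
Products: [0, 2, 0, 3]
Sum = 5.
|dot| = 5.

5


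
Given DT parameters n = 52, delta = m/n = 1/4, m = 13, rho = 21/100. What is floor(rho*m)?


m = 1/4*52 = 13.
rho = 21/100.
rho*m = 21/100*13 = 2.73.
k = floor(2.73) = 2.

2


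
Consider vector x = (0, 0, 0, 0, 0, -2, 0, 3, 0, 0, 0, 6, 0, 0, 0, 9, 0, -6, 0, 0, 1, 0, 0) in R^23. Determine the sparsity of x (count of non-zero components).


Non-zero positions: [5, 7, 11, 15, 17, 20].
Sparsity = 6.

6


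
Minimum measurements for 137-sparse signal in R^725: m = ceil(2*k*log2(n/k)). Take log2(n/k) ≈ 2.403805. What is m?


log2(n/k) = log2(725/137) ≈ 2.403805.
2*k*log2(n/k) ≈ 2*137*2.403805 = 658.64257.
m = ceil(658.64257) = 659.

659


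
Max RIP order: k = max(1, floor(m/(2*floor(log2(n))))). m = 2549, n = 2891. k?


floor(log2(2891)) = 11.
2*11 = 22.
m/(2*floor(log2(n))) = 2549/22 ≈ 115.8636.
floor = 115.
k = max(1, 115) = 115.

115


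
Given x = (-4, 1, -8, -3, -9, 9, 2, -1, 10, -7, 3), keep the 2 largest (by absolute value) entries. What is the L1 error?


Sorted |x_i| descending: [10, 9, 9, 8, 7, 4, 3, 3, 2, 1, 1]
Keep top 2: [10, 9]
Tail entries: [9, 8, 7, 4, 3, 3, 2, 1, 1]
L1 error = sum of tail = 38.

38


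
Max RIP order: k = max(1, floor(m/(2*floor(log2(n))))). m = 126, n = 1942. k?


floor(log2(1942)) = 10.
2*10 = 20.
m/(2*floor(log2(n))) = 126/20 ≈ 6.3.
floor = 6.
k = max(1, 6) = 6.

6


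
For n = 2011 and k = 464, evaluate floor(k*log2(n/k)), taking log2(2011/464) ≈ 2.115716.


log2(n/k) = log2(2011/464) ≈ 2.115716.
k*log2(n/k) ≈ 464*2.115716 = 981.692224.
floor(981.692224) = 981.

981


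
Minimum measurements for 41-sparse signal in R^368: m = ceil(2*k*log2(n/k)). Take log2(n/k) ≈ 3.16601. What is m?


log2(n/k) = log2(368/41) ≈ 3.16601.
2*k*log2(n/k) ≈ 2*41*3.16601 = 259.61282.
m = ceil(259.61282) = 260.

260


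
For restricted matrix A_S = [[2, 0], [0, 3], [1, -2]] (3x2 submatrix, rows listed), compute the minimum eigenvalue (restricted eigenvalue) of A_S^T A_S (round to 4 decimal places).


A_S^T A_S = [[5, -2], [-2, 13]].
trace = 18.
det = 61.
disc = trace^2 - 4*det = 324 - 4*61 = 80.
sqrt(80) ≈ 8.944272.
lam_min = (18 - sqrt(80))/2 ≈ (18 - 8.944272)/2 = 4.527864 ≈ 4.5279.

4.5279


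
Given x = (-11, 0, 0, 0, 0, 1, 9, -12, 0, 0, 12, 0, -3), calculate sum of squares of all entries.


Non-zero entries: [(0, -11), (5, 1), (6, 9), (7, -12), (10, 12), (12, -3)]
Squares: [121, 1, 81, 144, 144, 9]
||x||_2^2 = sum = 500.

500


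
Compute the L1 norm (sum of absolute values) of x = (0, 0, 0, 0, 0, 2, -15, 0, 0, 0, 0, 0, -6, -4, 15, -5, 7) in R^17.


Non-zero entries: [(5, 2), (6, -15), (12, -6), (13, -4), (14, 15), (15, -5), (16, 7)]
Absolute values: [2, 15, 6, 4, 15, 5, 7]
||x||_1 = sum = 54.

54


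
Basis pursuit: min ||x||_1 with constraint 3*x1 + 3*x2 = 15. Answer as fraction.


Axis intercepts:
  x1 = 5, x2 = 0: L1 = 5
  x1 = 0, x2 = 5: L1 = 5
x* = (5, 0)
||x*||_1 = 5.

5


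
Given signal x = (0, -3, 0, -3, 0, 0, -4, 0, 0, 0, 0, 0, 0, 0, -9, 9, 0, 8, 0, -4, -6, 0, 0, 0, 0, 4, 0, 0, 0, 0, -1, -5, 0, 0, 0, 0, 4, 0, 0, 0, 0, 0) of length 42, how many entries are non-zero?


Non-zero positions: [1, 3, 6, 14, 15, 17, 19, 20, 25, 30, 31, 36].
Sparsity = 12.

12


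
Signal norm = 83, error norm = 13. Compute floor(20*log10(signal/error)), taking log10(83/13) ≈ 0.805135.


||x||/||e|| = 83/13.
log10(83/13) ≈ 0.805135.
20*log10(||x||/||e||) ≈ 20*0.805135 = 16.1027.
floor(16.1027) = 16.

16


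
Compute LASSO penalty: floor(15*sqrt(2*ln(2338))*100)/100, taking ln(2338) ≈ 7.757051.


ln(2338) ≈ 7.757051.
2*ln(n) ≈ 15.514102.
sqrt(2*ln(n)) ≈ sqrt(15.514102) ≈ 3.938794.
lambda ≈ 15*3.938794 = 59.08191.
floor(lambda*100)/100 = 59.08.

59.08


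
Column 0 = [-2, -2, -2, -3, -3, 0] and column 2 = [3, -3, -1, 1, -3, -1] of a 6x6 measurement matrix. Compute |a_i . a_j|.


Inner product: -2*3 + -2*-3 + -2*-1 + -3*1 + -3*-3 + 0*-1
Products: [-6, 6, 2, -3, 9, 0]
Sum = 8.
|dot| = 8.

8


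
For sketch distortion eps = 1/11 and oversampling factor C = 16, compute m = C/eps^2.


1/eps = 11.
(1/eps)^2 = 121.
m = 16*121 = 1936.

1936


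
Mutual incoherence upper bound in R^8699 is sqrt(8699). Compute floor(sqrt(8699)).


93^2 = 8649 <= 8699 < 8836 = 94^2, so 93 <= sqrt(8699) < 94.
floor(sqrt(8699)) = 93.

93


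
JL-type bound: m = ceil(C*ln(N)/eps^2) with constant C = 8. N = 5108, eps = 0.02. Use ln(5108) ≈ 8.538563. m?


ln(5108) ≈ 8.538563.
eps^2 = 0.02^2 = 0.0004.
C*ln(N)/eps^2 ≈ 8*8.538563/0.0004 ≈ 170771.26.
m = ceil(170771.26) = 170772.

170772


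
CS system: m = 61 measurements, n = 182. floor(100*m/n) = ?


100*m/n = 100*61/182 ≈ 33.5165.
floor = 33.

33


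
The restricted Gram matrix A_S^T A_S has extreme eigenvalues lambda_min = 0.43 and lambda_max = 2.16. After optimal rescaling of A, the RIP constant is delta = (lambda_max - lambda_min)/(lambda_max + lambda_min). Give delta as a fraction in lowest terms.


lambda_max - lambda_min = 2.16 - 0.43 = 1.73.
lambda_max + lambda_min = 2.16 + 0.43 = 2.59.
delta = 1.73/2.59 = 173/259.

173/259


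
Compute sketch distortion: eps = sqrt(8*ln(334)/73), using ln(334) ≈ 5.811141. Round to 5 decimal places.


ln(334) ≈ 5.811141.
8*ln(N)/m ≈ 8*5.811141/73 ≈ 0.63683737.
eps = sqrt(0.63683737) ≈ 0.7980209 ≈ 0.79802.

0.79802


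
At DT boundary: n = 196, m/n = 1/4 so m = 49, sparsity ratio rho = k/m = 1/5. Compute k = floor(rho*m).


m = 1/4*196 = 49.
rho = 1/5.
rho*m = 1/5*49 = 9.8.
k = floor(9.8) = 9.

9


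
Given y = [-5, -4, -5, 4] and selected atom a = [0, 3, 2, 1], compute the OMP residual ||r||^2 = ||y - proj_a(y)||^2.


a^T a = 14.
a^T y = -18.
coeff = -18/14 = -9/7.
||r||^2 = 412/7.

412/7


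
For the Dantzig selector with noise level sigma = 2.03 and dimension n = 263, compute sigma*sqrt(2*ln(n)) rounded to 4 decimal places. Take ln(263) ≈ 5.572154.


ln(263) ≈ 5.572154.
2*ln(n) ≈ 11.144308.
sqrt(2*ln(n)) ≈ sqrt(11.144308) ≈ 3.338309.
threshold ≈ 2.03*3.338309 = 6.77676727 ≈ 6.7768.

6.7768


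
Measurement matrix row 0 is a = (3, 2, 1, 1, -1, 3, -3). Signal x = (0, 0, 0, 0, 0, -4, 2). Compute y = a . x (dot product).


Non-zero terms: ['3*-4', '-3*2']
Products: [-12, -6]
y = sum = -18.

-18


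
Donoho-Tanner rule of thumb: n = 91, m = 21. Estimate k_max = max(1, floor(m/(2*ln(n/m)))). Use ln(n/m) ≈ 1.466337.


n/m = 91/21 = 13/3.
ln(n/m) ≈ 1.466337.
2*ln(n/m) ≈ 2.932674.
m/(2*ln(n/m)) ≈ 21/2.932674 ≈ 7.1607.
floor = 7.
k_max = max(1, 7) = 7.

7


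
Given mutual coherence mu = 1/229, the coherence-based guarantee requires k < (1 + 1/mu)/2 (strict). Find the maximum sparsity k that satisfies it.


1/mu = 229.
1 + 1/mu = 230.
(1 + 1/mu)/2 = 115 is an integer and the inequality is strict, so k_max = 115 - 1 = 114.

114


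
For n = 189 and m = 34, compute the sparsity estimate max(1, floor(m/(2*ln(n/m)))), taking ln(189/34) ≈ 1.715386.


n/m = 189/34.
ln(n/m) ≈ 1.715386.
2*ln(n/m) ≈ 3.430772.
m/(2*ln(n/m)) ≈ 34/3.430772 ≈ 9.9103.
floor = 9.
k_max = max(1, 9) = 9.

9


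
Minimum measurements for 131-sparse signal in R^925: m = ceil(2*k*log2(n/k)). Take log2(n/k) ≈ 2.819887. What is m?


log2(n/k) = log2(925/131) ≈ 2.819887.
2*k*log2(n/k) ≈ 2*131*2.819887 = 738.810394.
m = ceil(738.810394) = 739.

739


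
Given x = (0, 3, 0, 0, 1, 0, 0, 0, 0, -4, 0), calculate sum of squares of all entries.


Non-zero entries: [(1, 3), (4, 1), (9, -4)]
Squares: [9, 1, 16]
||x||_2^2 = sum = 26.

26


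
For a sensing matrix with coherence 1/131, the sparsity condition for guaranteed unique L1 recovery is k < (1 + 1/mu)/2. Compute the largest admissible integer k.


1/mu = 131.
1 + 1/mu = 132.
(1 + 1/mu)/2 = 66 is an integer and the inequality is strict, so k_max = 66 - 1 = 65.

65


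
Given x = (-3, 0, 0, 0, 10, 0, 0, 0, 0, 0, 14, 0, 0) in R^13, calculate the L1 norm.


Non-zero entries: [(0, -3), (4, 10), (10, 14)]
Absolute values: [3, 10, 14]
||x||_1 = sum = 27.

27


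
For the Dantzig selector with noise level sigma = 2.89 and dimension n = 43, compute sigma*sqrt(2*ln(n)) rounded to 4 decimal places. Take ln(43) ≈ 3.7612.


ln(43) ≈ 3.7612.
2*ln(n) ≈ 7.5224.
sqrt(2*ln(n)) ≈ sqrt(7.5224) ≈ 2.742699.
threshold ≈ 2.89*2.742699 = 7.92640011 ≈ 7.9264.

7.9264


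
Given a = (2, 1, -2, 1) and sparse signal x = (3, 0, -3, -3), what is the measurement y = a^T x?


Non-zero terms: ['2*3', '-2*-3', '1*-3']
Products: [6, 6, -3]
y = sum = 9.

9


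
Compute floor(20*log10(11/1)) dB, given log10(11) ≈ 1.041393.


||x||/||e|| = 11/1 = 11.
log10(11) ≈ 1.041393.
20*log10(||x||/||e||) ≈ 20*1.041393 = 20.82786.
floor(20.82786) = 20.

20


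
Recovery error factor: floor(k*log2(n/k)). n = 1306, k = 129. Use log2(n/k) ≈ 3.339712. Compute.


log2(n/k) = log2(1306/129) ≈ 3.339712.
k*log2(n/k) ≈ 129*3.339712 = 430.822848.
floor(430.822848) = 430.

430


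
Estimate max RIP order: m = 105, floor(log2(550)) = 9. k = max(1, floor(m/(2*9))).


floor(log2(550)) = 9.
2*9 = 18.
m/(2*floor(log2(n))) = 105/18 ≈ 5.8333.
floor = 5.
k = max(1, 5) = 5.

5


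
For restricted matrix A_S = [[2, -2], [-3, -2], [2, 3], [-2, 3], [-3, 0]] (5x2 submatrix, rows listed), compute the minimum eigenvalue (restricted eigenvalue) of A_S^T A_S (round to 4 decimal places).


A_S^T A_S = [[30, 2], [2, 26]].
trace = 56.
det = 776.
disc = trace^2 - 4*det = 3136 - 4*776 = 32.
sqrt(32) ≈ 5.656854.
lam_min = (56 - sqrt(32))/2 ≈ (56 - 5.656854)/2 = 25.171573 ≈ 25.1716.

25.1716


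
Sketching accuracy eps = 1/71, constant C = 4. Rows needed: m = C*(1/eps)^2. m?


1/eps = 71.
(1/eps)^2 = 5041.
m = 4*5041 = 20164.

20164


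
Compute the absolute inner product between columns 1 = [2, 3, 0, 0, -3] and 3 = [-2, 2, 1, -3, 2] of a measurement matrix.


Inner product: 2*-2 + 3*2 + 0*1 + 0*-3 + -3*2
Products: [-4, 6, 0, 0, -6]
Sum = -4.
|dot| = 4.

4


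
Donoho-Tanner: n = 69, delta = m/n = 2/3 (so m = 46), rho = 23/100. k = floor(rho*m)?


m = 2/3*69 = 46.
rho = 23/100.
rho*m = 23/100*46 = 10.58.
k = floor(10.58) = 10.

10


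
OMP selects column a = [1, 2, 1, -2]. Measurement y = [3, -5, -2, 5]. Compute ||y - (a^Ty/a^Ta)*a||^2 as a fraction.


a^T a = 10.
a^T y = -19.
coeff = -19/10 = -19/10.
||r||^2 = 269/10.

269/10


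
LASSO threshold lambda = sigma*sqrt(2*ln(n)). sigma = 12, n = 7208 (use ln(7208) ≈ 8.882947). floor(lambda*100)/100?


ln(7208) ≈ 8.882947.
2*ln(n) ≈ 17.765894.
sqrt(2*ln(n)) ≈ sqrt(17.765894) ≈ 4.214961.
lambda ≈ 12*4.214961 = 50.579532.
floor(lambda*100)/100 = 50.57.

50.57


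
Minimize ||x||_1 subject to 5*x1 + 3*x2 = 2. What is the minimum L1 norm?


Axis intercepts:
  x1 = 2/5, x2 = 0: L1 = 2/5
  x1 = 0, x2 = 2/3: L1 = 2/3
x* = (2/5, 0)
||x*||_1 = 2/5.

2/5


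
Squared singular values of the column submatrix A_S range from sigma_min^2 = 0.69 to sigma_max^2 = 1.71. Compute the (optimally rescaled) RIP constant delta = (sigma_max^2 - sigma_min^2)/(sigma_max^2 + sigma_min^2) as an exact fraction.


lambda_max - lambda_min = 1.71 - 0.69 = 1.02.
lambda_max + lambda_min = 1.71 + 0.69 = 2.40.
delta = 1.02/2.40 = 102/240 = 17/40.

17/40


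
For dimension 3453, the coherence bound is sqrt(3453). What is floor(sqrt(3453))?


58^2 = 3364 <= 3453 < 3481 = 59^2, so 58 <= sqrt(3453) < 59.
floor(sqrt(3453)) = 58.

58


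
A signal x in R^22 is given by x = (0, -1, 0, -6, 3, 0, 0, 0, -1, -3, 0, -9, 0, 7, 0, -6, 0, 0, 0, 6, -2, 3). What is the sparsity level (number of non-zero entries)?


Non-zero positions: [1, 3, 4, 8, 9, 11, 13, 15, 19, 20, 21].
Sparsity = 11.

11


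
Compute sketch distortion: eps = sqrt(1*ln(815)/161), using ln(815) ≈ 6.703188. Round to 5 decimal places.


ln(815) ≈ 6.703188.
1*ln(N)/m ≈ 1*6.703188/161 ≈ 0.04163471.
eps = sqrt(0.04163471) ≈ 0.2040459 ≈ 0.20405.

0.20405


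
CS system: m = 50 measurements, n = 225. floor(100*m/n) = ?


100*m/n = 100*50/225 ≈ 22.2222.
floor = 22.

22


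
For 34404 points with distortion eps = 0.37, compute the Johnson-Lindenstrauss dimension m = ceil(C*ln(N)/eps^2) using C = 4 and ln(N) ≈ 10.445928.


ln(34404) ≈ 10.445928.
eps^2 = 0.37^2 = 0.1369.
C*ln(N)/eps^2 ≈ 4*10.445928/0.1369 ≈ 305.2134.
m = ceil(305.2134) = 306.

306


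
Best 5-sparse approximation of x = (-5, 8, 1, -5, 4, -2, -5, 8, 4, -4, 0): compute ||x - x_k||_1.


Sorted |x_i| descending: [8, 8, 5, 5, 5, 4, 4, 4, 2, 1, 0]
Keep top 5: [8, 8, 5, 5, 5]
Tail entries: [4, 4, 4, 2, 1, 0]
L1 error = sum of tail = 15.

15


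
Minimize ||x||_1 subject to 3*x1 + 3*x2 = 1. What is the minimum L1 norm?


Axis intercepts:
  x1 = 1/3, x2 = 0: L1 = 1/3
  x1 = 0, x2 = 1/3: L1 = 1/3
x* = (1/3, 0)
||x*||_1 = 1/3.

1/3


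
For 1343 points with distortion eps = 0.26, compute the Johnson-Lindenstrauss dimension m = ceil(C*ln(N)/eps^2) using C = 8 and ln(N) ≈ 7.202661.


ln(1343) ≈ 7.202661.
eps^2 = 0.26^2 = 0.0676.
C*ln(N)/eps^2 ≈ 8*7.202661/0.0676 ≈ 852.3859.
m = ceil(852.3859) = 853.

853


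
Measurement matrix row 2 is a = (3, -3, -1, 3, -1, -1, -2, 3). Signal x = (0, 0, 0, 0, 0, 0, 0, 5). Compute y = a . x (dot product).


Non-zero terms: ['3*5']
Products: [15]
y = sum = 15.

15


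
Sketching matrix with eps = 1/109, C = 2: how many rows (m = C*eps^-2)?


1/eps = 109.
(1/eps)^2 = 11881.
m = 2*11881 = 23762.

23762


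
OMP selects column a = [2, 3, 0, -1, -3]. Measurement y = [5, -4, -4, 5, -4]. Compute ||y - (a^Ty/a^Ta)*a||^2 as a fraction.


a^T a = 23.
a^T y = 5.
coeff = 5/23 = 5/23.
||r||^2 = 2229/23.

2229/23


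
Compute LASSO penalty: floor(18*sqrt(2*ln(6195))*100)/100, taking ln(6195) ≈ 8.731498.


ln(6195) ≈ 8.731498.
2*ln(n) ≈ 17.462996.
sqrt(2*ln(n)) ≈ sqrt(17.462996) ≈ 4.178875.
lambda ≈ 18*4.178875 = 75.21975.
floor(lambda*100)/100 = 75.21.

75.21


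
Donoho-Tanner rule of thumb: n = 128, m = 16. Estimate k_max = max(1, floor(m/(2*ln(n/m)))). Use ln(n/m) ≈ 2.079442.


n/m = 128/16 = 8.
ln(n/m) ≈ 2.079442.
2*ln(n/m) ≈ 4.158884.
m/(2*ln(n/m)) ≈ 16/4.158884 ≈ 3.8472.
floor = 3.
k_max = max(1, 3) = 3.

3


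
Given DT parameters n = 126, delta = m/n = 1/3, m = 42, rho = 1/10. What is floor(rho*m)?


m = 1/3*126 = 42.
rho = 1/10.
rho*m = 1/10*42 = 4.2.
k = floor(4.2) = 4.

4


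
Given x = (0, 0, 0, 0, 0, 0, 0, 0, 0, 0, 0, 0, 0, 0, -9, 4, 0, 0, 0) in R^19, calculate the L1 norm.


Non-zero entries: [(14, -9), (15, 4)]
Absolute values: [9, 4]
||x||_1 = sum = 13.

13


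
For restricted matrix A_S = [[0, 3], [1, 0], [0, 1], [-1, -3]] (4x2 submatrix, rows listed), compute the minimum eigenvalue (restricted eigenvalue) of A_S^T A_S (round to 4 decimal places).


A_S^T A_S = [[2, 3], [3, 19]].
trace = 21.
det = 29.
disc = trace^2 - 4*det = 441 - 4*29 = 325.
sqrt(325) ≈ 18.027756.
lam_min = (21 - sqrt(325))/2 ≈ (21 - 18.027756)/2 = 1.486122 ≈ 1.4861.

1.4861


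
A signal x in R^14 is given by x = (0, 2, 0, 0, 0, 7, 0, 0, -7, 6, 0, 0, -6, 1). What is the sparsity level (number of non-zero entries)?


Non-zero positions: [1, 5, 8, 9, 12, 13].
Sparsity = 6.

6


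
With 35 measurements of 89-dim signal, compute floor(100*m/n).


100*m/n = 100*35/89 ≈ 39.3258.
floor = 39.

39


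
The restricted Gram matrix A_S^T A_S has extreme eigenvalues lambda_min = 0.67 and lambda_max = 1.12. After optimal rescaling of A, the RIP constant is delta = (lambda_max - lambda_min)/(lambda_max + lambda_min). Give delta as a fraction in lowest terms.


lambda_max - lambda_min = 1.12 - 0.67 = 0.45.
lambda_max + lambda_min = 1.12 + 0.67 = 1.79.
delta = 0.45/1.79 = 45/179.

45/179


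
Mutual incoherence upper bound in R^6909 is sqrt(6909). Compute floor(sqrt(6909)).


83^2 = 6889 <= 6909 < 7056 = 84^2, so 83 <= sqrt(6909) < 84.
floor(sqrt(6909)) = 83.

83


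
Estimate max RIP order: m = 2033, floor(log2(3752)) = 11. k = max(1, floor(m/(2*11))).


floor(log2(3752)) = 11.
2*11 = 22.
m/(2*floor(log2(n))) = 2033/22 ≈ 92.4091.
floor = 92.
k = max(1, 92) = 92.

92


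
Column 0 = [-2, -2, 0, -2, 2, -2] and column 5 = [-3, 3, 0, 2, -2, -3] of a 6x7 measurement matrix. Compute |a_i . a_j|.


Inner product: -2*-3 + -2*3 + 0*0 + -2*2 + 2*-2 + -2*-3
Products: [6, -6, 0, -4, -4, 6]
Sum = -2.
|dot| = 2.

2


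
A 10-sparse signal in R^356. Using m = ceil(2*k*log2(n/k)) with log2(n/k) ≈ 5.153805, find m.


log2(n/k) = log2(356/10) ≈ 5.153805.
2*k*log2(n/k) ≈ 2*10*5.153805 = 103.0761.
m = ceil(103.0761) = 104.

104


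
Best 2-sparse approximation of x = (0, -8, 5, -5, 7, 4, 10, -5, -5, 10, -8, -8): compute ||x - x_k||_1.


Sorted |x_i| descending: [10, 10, 8, 8, 8, 7, 5, 5, 5, 5, 4, 0]
Keep top 2: [10, 10]
Tail entries: [8, 8, 8, 7, 5, 5, 5, 5, 4, 0]
L1 error = sum of tail = 55.

55


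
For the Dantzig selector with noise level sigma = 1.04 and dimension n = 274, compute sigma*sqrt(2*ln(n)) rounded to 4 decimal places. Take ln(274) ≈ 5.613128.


ln(274) ≈ 5.613128.
2*ln(n) ≈ 11.226256.
sqrt(2*ln(n)) ≈ sqrt(11.226256) ≈ 3.350561.
threshold ≈ 1.04*3.350561 = 3.48458344 ≈ 3.4846.

3.4846


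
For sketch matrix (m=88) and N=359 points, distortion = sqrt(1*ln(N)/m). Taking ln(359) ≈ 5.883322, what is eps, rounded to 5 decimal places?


ln(359) ≈ 5.883322.
1*ln(N)/m ≈ 1*5.883322/88 ≈ 0.06685593.
eps = sqrt(0.06685593) ≈ 0.2585651 ≈ 0.25857.

0.25857


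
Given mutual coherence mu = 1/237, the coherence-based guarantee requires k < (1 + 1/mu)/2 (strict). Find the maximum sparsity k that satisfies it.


1/mu = 237.
1 + 1/mu = 238.
(1 + 1/mu)/2 = 119 is an integer and the inequality is strict, so k_max = 119 - 1 = 118.

118


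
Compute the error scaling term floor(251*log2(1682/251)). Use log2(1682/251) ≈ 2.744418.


log2(n/k) = log2(1682/251) ≈ 2.744418.
k*log2(n/k) ≈ 251*2.744418 = 688.848918.
floor(688.848918) = 688.

688


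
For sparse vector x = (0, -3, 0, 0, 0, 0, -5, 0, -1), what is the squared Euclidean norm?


Non-zero entries: [(1, -3), (6, -5), (8, -1)]
Squares: [9, 25, 1]
||x||_2^2 = sum = 35.

35


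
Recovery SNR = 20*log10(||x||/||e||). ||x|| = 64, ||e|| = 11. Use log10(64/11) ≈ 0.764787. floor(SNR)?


||x||/||e|| = 64/11.
log10(64/11) ≈ 0.764787.
20*log10(||x||/||e||) ≈ 20*0.764787 = 15.29574.
floor(15.29574) = 15.

15


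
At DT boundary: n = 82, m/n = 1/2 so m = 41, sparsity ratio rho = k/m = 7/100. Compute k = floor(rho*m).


m = 1/2*82 = 41.
rho = 7/100.
rho*m = 7/100*41 = 2.87.
k = floor(2.87) = 2.

2


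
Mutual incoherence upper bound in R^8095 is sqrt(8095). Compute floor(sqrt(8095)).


89^2 = 7921 <= 8095 < 8100 = 90^2, so 89 <= sqrt(8095) < 90.
floor(sqrt(8095)) = 89.

89


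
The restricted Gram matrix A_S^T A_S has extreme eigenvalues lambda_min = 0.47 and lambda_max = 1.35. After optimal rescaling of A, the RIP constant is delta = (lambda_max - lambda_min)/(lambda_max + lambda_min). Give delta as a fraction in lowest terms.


lambda_max - lambda_min = 1.35 - 0.47 = 0.88.
lambda_max + lambda_min = 1.35 + 0.47 = 1.82.
delta = 0.88/1.82 = 88/182 = 44/91.

44/91


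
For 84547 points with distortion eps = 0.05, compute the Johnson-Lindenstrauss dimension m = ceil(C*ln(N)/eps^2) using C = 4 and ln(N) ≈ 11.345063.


ln(84547) ≈ 11.345063.
eps^2 = 0.05^2 = 0.0025.
C*ln(N)/eps^2 ≈ 4*11.345063/0.0025 ≈ 18152.1008.
m = ceil(18152.1008) = 18153.

18153


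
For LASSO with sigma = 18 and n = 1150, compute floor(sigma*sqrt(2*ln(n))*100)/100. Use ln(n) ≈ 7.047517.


ln(1150) ≈ 7.047517.
2*ln(n) ≈ 14.095034.
sqrt(2*ln(n)) ≈ sqrt(14.095034) ≈ 3.754335.
lambda ≈ 18*3.754335 = 67.57803.
floor(lambda*100)/100 = 67.57.

67.57


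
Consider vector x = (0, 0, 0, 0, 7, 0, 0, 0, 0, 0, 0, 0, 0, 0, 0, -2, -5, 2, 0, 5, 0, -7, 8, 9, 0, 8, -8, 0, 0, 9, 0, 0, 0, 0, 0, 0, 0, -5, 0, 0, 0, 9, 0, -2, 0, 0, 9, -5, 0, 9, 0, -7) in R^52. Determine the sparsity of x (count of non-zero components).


Non-zero positions: [4, 15, 16, 17, 19, 21, 22, 23, 25, 26, 29, 37, 41, 43, 46, 47, 49, 51].
Sparsity = 18.

18


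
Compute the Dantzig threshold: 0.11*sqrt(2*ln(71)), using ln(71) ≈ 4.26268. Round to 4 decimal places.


ln(71) ≈ 4.26268.
2*ln(n) ≈ 8.52536.
sqrt(2*ln(n)) ≈ sqrt(8.52536) ≈ 2.919822.
threshold ≈ 0.11*2.919822 = 0.32118042 ≈ 0.3212.

0.3212


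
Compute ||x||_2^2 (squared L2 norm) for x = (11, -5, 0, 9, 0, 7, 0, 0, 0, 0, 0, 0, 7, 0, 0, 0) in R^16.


Non-zero entries: [(0, 11), (1, -5), (3, 9), (5, 7), (12, 7)]
Squares: [121, 25, 81, 49, 49]
||x||_2^2 = sum = 325.

325


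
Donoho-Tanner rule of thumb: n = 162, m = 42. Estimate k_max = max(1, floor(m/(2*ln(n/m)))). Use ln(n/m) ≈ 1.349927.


n/m = 162/42 = 27/7.
ln(n/m) ≈ 1.349927.
2*ln(n/m) ≈ 2.699854.
m/(2*ln(n/m)) ≈ 42/2.699854 ≈ 15.5564.
floor = 15.
k_max = max(1, 15) = 15.

15


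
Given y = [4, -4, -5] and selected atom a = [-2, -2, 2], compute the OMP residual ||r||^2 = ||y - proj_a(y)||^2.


a^T a = 12.
a^T y = -10.
coeff = -10/12 = -5/6.
||r||^2 = 146/3.

146/3


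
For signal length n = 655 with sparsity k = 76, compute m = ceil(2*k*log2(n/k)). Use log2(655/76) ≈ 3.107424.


log2(n/k) = log2(655/76) ≈ 3.107424.
2*k*log2(n/k) ≈ 2*76*3.107424 = 472.328448.
m = ceil(472.328448) = 473.

473


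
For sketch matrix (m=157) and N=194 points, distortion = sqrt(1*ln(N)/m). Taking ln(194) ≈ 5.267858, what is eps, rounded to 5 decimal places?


ln(194) ≈ 5.267858.
1*ln(N)/m ≈ 1*5.267858/157 ≈ 0.03355324.
eps = sqrt(0.03355324) ≈ 0.1831754 ≈ 0.18318.

0.18318


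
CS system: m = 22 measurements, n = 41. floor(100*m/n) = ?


100*m/n = 100*22/41 ≈ 53.6585.
floor = 53.

53


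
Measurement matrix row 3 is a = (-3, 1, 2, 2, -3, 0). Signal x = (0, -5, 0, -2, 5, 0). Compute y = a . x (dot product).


Non-zero terms: ['1*-5', '2*-2', '-3*5']
Products: [-5, -4, -15]
y = sum = -24.

-24


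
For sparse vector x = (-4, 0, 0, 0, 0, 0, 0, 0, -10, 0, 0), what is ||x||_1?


Non-zero entries: [(0, -4), (8, -10)]
Absolute values: [4, 10]
||x||_1 = sum = 14.

14


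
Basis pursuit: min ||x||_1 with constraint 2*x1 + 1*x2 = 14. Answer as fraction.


Axis intercepts:
  x1 = 7, x2 = 0: L1 = 7
  x1 = 0, x2 = 14: L1 = 14
x* = (7, 0)
||x*||_1 = 7.

7


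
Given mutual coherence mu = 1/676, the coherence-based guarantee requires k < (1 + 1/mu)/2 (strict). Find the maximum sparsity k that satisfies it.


1/mu = 676.
1 + 1/mu = 677.
(1 + 1/mu)/2 = 338.5 is not an integer, so k_max = floor(338.5) = 338.

338


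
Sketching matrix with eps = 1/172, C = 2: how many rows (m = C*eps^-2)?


1/eps = 172.
(1/eps)^2 = 29584.
m = 2*29584 = 59168.

59168


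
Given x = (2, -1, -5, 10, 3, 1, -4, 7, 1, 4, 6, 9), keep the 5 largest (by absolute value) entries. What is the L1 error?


Sorted |x_i| descending: [10, 9, 7, 6, 5, 4, 4, 3, 2, 1, 1, 1]
Keep top 5: [10, 9, 7, 6, 5]
Tail entries: [4, 4, 3, 2, 1, 1, 1]
L1 error = sum of tail = 16.

16


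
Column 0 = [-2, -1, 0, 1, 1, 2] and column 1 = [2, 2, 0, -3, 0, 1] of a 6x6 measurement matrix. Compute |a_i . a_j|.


Inner product: -2*2 + -1*2 + 0*0 + 1*-3 + 1*0 + 2*1
Products: [-4, -2, 0, -3, 0, 2]
Sum = -7.
|dot| = 7.

7


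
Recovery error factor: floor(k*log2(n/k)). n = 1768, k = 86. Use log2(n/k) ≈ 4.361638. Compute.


log2(n/k) = log2(1768/86) ≈ 4.361638.
k*log2(n/k) ≈ 86*4.361638 = 375.100868.
floor(375.100868) = 375.

375


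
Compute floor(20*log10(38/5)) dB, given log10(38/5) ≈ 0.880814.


||x||/||e|| = 38/5.
log10(38/5) ≈ 0.880814.
20*log10(||x||/||e||) ≈ 20*0.880814 = 17.61628.
floor(17.61628) = 17.

17


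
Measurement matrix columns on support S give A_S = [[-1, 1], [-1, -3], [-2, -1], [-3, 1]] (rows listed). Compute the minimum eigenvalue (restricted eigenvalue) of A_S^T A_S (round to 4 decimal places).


A_S^T A_S = [[15, 1], [1, 12]].
trace = 27.
det = 179.
disc = trace^2 - 4*det = 729 - 4*179 = 13.
sqrt(13) ≈ 3.605551.
lam_min = (27 - sqrt(13))/2 ≈ (27 - 3.605551)/2 = 11.6972245 ≈ 11.6972.

11.6972


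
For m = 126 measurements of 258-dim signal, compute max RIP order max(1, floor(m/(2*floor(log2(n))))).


floor(log2(258)) = 8.
2*8 = 16.
m/(2*floor(log2(n))) = 126/16 ≈ 7.875.
floor = 7.
k = max(1, 7) = 7.

7


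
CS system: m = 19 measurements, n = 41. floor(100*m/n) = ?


100*m/n = 100*19/41 ≈ 46.3415.
floor = 46.

46


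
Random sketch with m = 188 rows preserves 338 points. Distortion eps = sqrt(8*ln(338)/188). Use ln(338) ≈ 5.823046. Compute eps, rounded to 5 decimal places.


ln(338) ≈ 5.823046.
8*ln(N)/m ≈ 8*5.823046/188 ≈ 0.24778919.
eps = sqrt(0.24778919) ≈ 0.4977843 ≈ 0.49778.

0.49778


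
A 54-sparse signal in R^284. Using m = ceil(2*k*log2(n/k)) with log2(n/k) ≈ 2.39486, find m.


log2(n/k) = log2(284/54) ≈ 2.39486.
2*k*log2(n/k) ≈ 2*54*2.39486 = 258.64488.
m = ceil(258.64488) = 259.

259


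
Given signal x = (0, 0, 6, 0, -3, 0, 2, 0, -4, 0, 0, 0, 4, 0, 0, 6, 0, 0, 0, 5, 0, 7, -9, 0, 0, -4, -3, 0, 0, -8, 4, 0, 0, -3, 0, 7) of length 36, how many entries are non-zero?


Non-zero positions: [2, 4, 6, 8, 12, 15, 19, 21, 22, 25, 26, 29, 30, 33, 35].
Sparsity = 15.

15


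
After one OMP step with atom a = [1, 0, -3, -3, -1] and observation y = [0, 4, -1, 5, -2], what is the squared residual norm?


a^T a = 20.
a^T y = -10.
coeff = -10/20 = -1/2.
||r||^2 = 41.

41


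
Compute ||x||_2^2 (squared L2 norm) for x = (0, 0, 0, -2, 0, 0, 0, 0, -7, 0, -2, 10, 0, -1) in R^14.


Non-zero entries: [(3, -2), (8, -7), (10, -2), (11, 10), (13, -1)]
Squares: [4, 49, 4, 100, 1]
||x||_2^2 = sum = 158.

158


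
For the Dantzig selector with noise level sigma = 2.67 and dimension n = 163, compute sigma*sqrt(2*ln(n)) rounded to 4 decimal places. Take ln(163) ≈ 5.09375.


ln(163) ≈ 5.09375.
2*ln(n) ≈ 10.1875.
sqrt(2*ln(n)) ≈ sqrt(10.1875) ≈ 3.191786.
threshold ≈ 2.67*3.191786 = 8.52206862 ≈ 8.5221.

8.5221


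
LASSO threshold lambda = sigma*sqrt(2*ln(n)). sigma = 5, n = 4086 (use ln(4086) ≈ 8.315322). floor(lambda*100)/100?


ln(4086) ≈ 8.315322.
2*ln(n) ≈ 16.630644.
sqrt(2*ln(n)) ≈ sqrt(16.630644) ≈ 4.078069.
lambda ≈ 5*4.078069 = 20.390345.
floor(lambda*100)/100 = 20.39.

20.39


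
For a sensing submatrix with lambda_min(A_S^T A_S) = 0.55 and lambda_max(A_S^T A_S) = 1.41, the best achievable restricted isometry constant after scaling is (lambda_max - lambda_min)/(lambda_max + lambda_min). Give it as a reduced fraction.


lambda_max - lambda_min = 1.41 - 0.55 = 0.86.
lambda_max + lambda_min = 1.41 + 0.55 = 1.96.
delta = 0.86/1.96 = 86/196 = 43/98.

43/98


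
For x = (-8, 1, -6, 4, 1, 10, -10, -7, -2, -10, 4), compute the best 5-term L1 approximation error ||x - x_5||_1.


Sorted |x_i| descending: [10, 10, 10, 8, 7, 6, 4, 4, 2, 1, 1]
Keep top 5: [10, 10, 10, 8, 7]
Tail entries: [6, 4, 4, 2, 1, 1]
L1 error = sum of tail = 18.

18


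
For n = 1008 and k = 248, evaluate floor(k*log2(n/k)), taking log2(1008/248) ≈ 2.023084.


log2(n/k) = log2(1008/248) ≈ 2.023084.
k*log2(n/k) ≈ 248*2.023084 = 501.724832.
floor(501.724832) = 501.

501


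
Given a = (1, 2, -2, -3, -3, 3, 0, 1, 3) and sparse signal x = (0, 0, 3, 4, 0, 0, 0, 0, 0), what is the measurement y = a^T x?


Non-zero terms: ['-2*3', '-3*4']
Products: [-6, -12]
y = sum = -18.

-18


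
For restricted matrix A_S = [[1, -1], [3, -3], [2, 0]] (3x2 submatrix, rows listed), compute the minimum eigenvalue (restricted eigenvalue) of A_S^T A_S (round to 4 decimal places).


A_S^T A_S = [[14, -10], [-10, 10]].
trace = 24.
det = 40.
disc = trace^2 - 4*det = 576 - 4*40 = 416.
sqrt(416) ≈ 20.396078.
lam_min = (24 - sqrt(416))/2 ≈ (24 - 20.396078)/2 = 1.801961 ≈ 1.8020.

1.8020


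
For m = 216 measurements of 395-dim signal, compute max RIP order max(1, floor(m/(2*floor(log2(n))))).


floor(log2(395)) = 8.
2*8 = 16.
m/(2*floor(log2(n))) = 216/16 ≈ 13.5.
floor = 13.
k = max(1, 13) = 13.

13


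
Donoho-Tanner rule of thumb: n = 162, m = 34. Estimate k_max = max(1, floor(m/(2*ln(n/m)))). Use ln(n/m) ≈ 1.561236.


n/m = 162/34 = 81/17.
ln(n/m) ≈ 1.561236.
2*ln(n/m) ≈ 3.122472.
m/(2*ln(n/m)) ≈ 34/3.122472 ≈ 10.8888.
floor = 10.
k_max = max(1, 10) = 10.

10


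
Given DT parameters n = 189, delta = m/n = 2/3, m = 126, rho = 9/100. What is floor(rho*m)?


m = 2/3*189 = 126.
rho = 9/100.
rho*m = 9/100*126 = 11.34.
k = floor(11.34) = 11.

11


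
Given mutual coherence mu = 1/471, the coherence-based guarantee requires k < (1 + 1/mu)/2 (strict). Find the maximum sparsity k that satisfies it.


1/mu = 471.
1 + 1/mu = 472.
(1 + 1/mu)/2 = 236 is an integer and the inequality is strict, so k_max = 236 - 1 = 235.

235


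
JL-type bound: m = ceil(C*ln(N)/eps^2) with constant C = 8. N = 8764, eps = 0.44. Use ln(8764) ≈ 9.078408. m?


ln(8764) ≈ 9.078408.
eps^2 = 0.44^2 = 0.1936.
C*ln(N)/eps^2 ≈ 8*9.078408/0.1936 ≈ 375.1408.
m = ceil(375.1408) = 376.

376


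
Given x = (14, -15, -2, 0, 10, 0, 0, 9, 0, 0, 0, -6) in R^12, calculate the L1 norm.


Non-zero entries: [(0, 14), (1, -15), (2, -2), (4, 10), (7, 9), (11, -6)]
Absolute values: [14, 15, 2, 10, 9, 6]
||x||_1 = sum = 56.

56


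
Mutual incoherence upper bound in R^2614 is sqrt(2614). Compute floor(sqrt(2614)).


51^2 = 2601 <= 2614 < 2704 = 52^2, so 51 <= sqrt(2614) < 52.
floor(sqrt(2614)) = 51.

51


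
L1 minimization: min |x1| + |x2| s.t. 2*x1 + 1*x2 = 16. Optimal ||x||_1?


Axis intercepts:
  x1 = 8, x2 = 0: L1 = 8
  x1 = 0, x2 = 16: L1 = 16
x* = (8, 0)
||x*||_1 = 8.

8


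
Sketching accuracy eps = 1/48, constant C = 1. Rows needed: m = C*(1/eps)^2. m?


1/eps = 48.
(1/eps)^2 = 2304.
m = 1*2304 = 2304.

2304


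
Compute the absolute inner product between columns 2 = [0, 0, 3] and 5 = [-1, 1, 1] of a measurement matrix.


Inner product: 0*-1 + 0*1 + 3*1
Products: [0, 0, 3]
Sum = 3.
|dot| = 3.

3


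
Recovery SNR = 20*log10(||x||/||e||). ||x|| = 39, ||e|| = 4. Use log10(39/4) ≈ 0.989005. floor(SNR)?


||x||/||e|| = 39/4.
log10(39/4) ≈ 0.989005.
20*log10(||x||/||e||) ≈ 20*0.989005 = 19.7801.
floor(19.7801) = 19.

19


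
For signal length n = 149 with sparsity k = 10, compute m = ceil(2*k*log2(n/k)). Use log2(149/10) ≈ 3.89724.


log2(n/k) = log2(149/10) ≈ 3.89724.
2*k*log2(n/k) ≈ 2*10*3.89724 = 77.9448.
m = ceil(77.9448) = 78.

78


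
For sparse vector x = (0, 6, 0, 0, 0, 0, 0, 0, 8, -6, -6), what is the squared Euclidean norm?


Non-zero entries: [(1, 6), (8, 8), (9, -6), (10, -6)]
Squares: [36, 64, 36, 36]
||x||_2^2 = sum = 172.

172


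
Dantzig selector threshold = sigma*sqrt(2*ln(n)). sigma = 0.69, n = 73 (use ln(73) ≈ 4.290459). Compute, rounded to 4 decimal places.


ln(73) ≈ 4.290459.
2*ln(n) ≈ 8.580918.
sqrt(2*ln(n)) ≈ sqrt(8.580918) ≈ 2.92932.
threshold ≈ 0.69*2.92932 = 2.0212308 ≈ 2.0212.

2.0212


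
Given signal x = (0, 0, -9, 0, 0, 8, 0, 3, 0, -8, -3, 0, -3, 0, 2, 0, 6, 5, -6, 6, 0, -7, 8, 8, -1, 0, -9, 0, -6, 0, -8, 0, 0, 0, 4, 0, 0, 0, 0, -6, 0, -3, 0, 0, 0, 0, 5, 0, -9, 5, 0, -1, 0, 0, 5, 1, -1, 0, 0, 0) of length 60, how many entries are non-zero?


Non-zero positions: [2, 5, 7, 9, 10, 12, 14, 16, 17, 18, 19, 21, 22, 23, 24, 26, 28, 30, 34, 39, 41, 46, 48, 49, 51, 54, 55, 56].
Sparsity = 28.

28


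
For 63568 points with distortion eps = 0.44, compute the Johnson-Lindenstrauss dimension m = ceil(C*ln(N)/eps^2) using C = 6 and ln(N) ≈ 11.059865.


ln(63568) ≈ 11.059865.
eps^2 = 0.44^2 = 0.1936.
C*ln(N)/eps^2 ≈ 6*11.059865/0.1936 ≈ 342.7644.
m = ceil(342.7644) = 343.

343


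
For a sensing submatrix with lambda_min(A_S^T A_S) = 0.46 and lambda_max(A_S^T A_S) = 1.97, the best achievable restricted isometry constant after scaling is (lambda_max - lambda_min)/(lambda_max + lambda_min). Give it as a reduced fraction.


lambda_max - lambda_min = 1.97 - 0.46 = 1.51.
lambda_max + lambda_min = 1.97 + 0.46 = 2.43.
delta = 1.51/2.43 = 151/243.

151/243


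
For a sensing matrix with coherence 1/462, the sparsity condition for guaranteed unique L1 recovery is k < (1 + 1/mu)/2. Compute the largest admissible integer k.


1/mu = 462.
1 + 1/mu = 463.
(1 + 1/mu)/2 = 231.5 is not an integer, so k_max = floor(231.5) = 231.

231


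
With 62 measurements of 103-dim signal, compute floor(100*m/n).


100*m/n = 100*62/103 ≈ 60.1942.
floor = 60.

60


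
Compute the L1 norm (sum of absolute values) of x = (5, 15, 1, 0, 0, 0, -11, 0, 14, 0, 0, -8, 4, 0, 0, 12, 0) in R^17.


Non-zero entries: [(0, 5), (1, 15), (2, 1), (6, -11), (8, 14), (11, -8), (12, 4), (15, 12)]
Absolute values: [5, 15, 1, 11, 14, 8, 4, 12]
||x||_1 = sum = 70.

70


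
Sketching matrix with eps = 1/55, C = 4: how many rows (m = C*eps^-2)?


1/eps = 55.
(1/eps)^2 = 3025.
m = 4*3025 = 12100.

12100


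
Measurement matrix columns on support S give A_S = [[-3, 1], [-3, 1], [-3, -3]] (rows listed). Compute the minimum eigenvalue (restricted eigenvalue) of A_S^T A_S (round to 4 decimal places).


A_S^T A_S = [[27, 3], [3, 11]].
trace = 38.
det = 288.
disc = trace^2 - 4*det = 1444 - 4*288 = 292.
sqrt(292) ≈ 17.088007.
lam_min = (38 - sqrt(292))/2 ≈ (38 - 17.088007)/2 = 10.4559965 ≈ 10.4560.

10.4560


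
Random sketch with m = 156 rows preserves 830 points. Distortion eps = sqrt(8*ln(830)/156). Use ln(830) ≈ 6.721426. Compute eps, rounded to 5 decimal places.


ln(830) ≈ 6.721426.
8*ln(N)/m ≈ 8*6.721426/156 ≈ 0.34468851.
eps = sqrt(0.34468851) ≈ 0.5871018 ≈ 0.58710.

0.58710
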